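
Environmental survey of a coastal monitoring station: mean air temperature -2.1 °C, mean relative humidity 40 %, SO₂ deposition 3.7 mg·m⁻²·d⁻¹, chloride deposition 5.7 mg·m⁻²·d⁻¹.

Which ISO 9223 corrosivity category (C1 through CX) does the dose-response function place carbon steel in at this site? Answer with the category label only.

C2

carbon steel: temperature factor f = +0.150·(-12.1) = -1.8150
  Pd branch = 1.77·Pd^0.52·e^(0.02·RH+f) = 1.267 μm/a
  Cl⁻ term: 0.102·5.7^0.62·exp(0.033·40+0.04·-2.1) = 1.033
  sum: 1.267 + 1.033 → r_corr = 2.299 μm/a
ISO 9223 Table 2 (carbon steel): 1.3 < 2.3 ≤ 25 μm/a ⇒ C2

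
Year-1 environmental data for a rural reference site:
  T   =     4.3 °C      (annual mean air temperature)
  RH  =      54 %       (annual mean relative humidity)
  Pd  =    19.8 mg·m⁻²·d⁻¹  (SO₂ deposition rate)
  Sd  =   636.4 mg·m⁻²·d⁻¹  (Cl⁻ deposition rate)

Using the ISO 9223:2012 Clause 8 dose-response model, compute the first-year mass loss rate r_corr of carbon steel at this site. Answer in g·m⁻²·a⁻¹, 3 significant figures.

carbon steel: temperature factor f = +0.150·(-5.7) = -0.8550
  sulphur-dioxide contribution → 10.47 μm/a
  chloride contribution → 39.4 μm/a
  total first-year rate 49.87 μm/a
Convert to mass loss: 49.87 μm/a × 7.85 g/cm³ = 391.5 g·m⁻²·a⁻¹

r_corr = 392 g·m⁻²·a⁻¹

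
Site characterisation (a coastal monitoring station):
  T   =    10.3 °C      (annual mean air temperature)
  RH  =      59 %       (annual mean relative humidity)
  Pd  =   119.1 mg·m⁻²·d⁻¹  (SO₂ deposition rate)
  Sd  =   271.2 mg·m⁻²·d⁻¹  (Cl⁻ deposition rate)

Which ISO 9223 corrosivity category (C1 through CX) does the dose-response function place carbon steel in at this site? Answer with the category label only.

C5

carbon steel: temperature factor f = -0.054·(0.3) = -0.0162
  sulphur-dioxide contribution → 68.06 μm/a
  chloride contribution → 34.81 μm/a
  ⇒ r_corr(carbon steel) = 102.9 μm/a
Category bounds: 80…200 μm/a bracket r_corr ⇒ C5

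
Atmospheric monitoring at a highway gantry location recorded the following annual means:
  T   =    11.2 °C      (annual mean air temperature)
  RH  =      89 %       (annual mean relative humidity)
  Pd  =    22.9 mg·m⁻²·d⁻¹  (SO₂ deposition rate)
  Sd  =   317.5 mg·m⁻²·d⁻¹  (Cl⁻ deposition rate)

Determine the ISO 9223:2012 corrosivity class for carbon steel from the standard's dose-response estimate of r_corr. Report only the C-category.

C5

carbon steel: f(T) = -0.054·(T−10) [T>10 °C] = -0.0648
  Pd branch = 1.77·Pd^0.52·e^(0.02·RH+f) = 50.12 μm/a
  Cl⁻ term: 0.102·317.5^0.62·exp(0.033·89+0.04·11.2) = 107.1
  r_corr = 50.12 + 107.1 = 157.2 μm/a
157 μm/a falls in (80, 200] for carbon steel → category C5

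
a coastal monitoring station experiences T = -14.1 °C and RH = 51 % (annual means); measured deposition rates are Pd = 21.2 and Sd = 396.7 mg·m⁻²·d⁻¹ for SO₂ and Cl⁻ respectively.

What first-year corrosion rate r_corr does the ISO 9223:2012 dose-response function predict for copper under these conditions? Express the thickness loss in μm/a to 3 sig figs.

copper: f(T) = +0.126·(T−10) [T≤10 °C] = -3.0366
  SO₂ term: 0.0053·21.2^0.26·exp(0.059·51-3.0366) = 0.01141
  Cl⁻ term: 0.01025·396.7^0.27·exp(0.036·51+0.049·-14.1) = 0.162
  sum: 0.01141 + 0.162 → r_corr = 0.1734 μm/a

r_corr = 0.173 μm/a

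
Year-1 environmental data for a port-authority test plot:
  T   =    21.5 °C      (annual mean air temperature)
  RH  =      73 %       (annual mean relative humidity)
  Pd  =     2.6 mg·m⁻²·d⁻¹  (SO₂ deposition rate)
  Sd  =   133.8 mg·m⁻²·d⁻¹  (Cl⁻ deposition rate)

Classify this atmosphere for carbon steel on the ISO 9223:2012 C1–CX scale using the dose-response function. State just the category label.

C4

carbon steel: f(T) = -0.054·(T−10) [T>10 °C] = -0.6210
  Pd branch = 1.77·Pd^0.52·e^(0.02·RH+f) = 6.732 μm/a
  Sd branch = 0.102·Sd^0.62·e^(0.033·RH+0.04·T) = 55.81 μm/a
  r_corr = 6.732 + 55.81 = 62.54 μm/a
62.5 μm/a falls in (50, 80] for carbon steel → category C4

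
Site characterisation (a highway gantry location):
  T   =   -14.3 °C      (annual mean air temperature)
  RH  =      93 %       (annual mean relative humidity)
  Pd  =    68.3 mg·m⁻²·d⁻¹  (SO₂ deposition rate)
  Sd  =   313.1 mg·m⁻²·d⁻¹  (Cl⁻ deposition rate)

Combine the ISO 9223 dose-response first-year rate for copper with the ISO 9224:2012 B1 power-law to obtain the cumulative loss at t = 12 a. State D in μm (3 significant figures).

D(12) = 4.52 μm

copper: f(T) = +0.126·(T−10) [T≤10 °C] = -3.0618
  sulphur-dioxide contribution → 0.1797 μm/a
  chloride contribution → 0.6828 μm/a
  total first-year rate 0.8624 μm/a
Power-law: D(12) = r_corr · 12^0.667
  D(12) = 0.8624 × 12^0.667 = 0.8624 × 5.246 = 4.524 μm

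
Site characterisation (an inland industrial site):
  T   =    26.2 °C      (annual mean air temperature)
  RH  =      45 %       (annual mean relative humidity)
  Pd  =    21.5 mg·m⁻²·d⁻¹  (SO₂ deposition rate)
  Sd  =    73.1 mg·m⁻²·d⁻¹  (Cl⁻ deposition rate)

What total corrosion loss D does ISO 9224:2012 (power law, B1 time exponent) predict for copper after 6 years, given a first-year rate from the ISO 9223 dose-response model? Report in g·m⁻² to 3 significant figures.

copper: temperature factor f = -0.080·(16.2) = -1.2960
  sulphur-dioxide contribution → 0.04581 μm/a
  chloride contribution → 0.5958 μm/a
  ⇒ r_corr(copper) = 0.6416 μm/a
ISO 9224: D(t) = r_corr · t^b with b = 0.667 (copper, B1)
  D(6) = 0.6416 × 6^0.667 = 0.6416 × 3.304 = 2.12 μm
  Mass loss = 2.12 μm × 8.96 g/cm³ = 18.99 g·m⁻²

D(6) = 19.0 g·m⁻²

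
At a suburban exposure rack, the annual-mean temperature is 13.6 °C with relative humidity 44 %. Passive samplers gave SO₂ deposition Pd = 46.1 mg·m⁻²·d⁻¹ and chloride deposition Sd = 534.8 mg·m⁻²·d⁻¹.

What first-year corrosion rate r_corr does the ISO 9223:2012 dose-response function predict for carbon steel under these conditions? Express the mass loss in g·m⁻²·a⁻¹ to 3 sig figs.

carbon steel: temperature factor f = -0.054·(3.6) = -0.1944
  sulphur-dioxide contribution → 25.75 μm/a
  chloride contribution → 36.89 μm/a
  total first-year rate 62.65 μm/a
Convert to mass loss: 62.65 μm/a × 7.85 g/cm³ = 491.8 g·m⁻²·a⁻¹

r_corr = 492 g·m⁻²·a⁻¹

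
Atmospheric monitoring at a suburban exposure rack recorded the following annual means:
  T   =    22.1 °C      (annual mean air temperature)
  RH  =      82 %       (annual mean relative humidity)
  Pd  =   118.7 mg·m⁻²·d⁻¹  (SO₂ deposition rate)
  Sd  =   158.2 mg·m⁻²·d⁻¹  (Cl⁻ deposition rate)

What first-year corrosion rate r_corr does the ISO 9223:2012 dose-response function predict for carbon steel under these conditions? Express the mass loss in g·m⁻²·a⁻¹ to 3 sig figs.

carbon steel: temperature factor f = -0.054·(12.1) = -0.6534
  SO₂ term: 1.77·118.7^0.52·exp(0.02·82-0.6534) = 56.91
  Cl⁻ term: 0.102·158.2^0.62·exp(0.033·82+0.04·22.1) = 85.35
  sum: 56.91 + 85.35 → r_corr = 142.3 μm/a
Convert to mass loss: 142.3 μm/a × 7.85 g/cm³ = 1117 g·m⁻²·a⁻¹

r_corr = 1.12e+03 g·m⁻²·a⁻¹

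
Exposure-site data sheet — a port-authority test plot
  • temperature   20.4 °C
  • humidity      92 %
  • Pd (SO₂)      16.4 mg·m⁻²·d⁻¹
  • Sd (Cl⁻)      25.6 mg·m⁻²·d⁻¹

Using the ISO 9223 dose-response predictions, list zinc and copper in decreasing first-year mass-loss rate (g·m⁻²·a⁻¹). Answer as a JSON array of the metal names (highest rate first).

["copper", "zinc"]

zinc: temperature factor f = -0.071·(10.4) = -0.7384
  SO₂ term: 0.0129·16.4^0.44·exp(0.046·92-0.7384) = 1.453
  Sd branch = 0.0175·Sd^0.57·e^(0.008·RH+0.085·T) = 1.314 μm/a
  r_corr = 1.453 + 1.314 = 2.767 μm/a
  mass loss = 2.767 μm/a × 7.14 g/cm³ = 19.76 g·m⁻²·a⁻¹
copper: T>10 °C ⇒ hinge -0.080·(20.4−10) = -0.8320
  SO₂ term: 0.0053·16.4^0.26·exp(0.059·92-0.8320) = 1.087
  Cl⁻ term: 0.01025·25.6^0.27·exp(0.036·92+0.049·20.4) = 1.834
  sum: 1.087 + 1.834 → r_corr = 2.921 μm/a
  mass loss = 2.921 μm/a × 8.96 g/cm³ = 26.17 g·m⁻²·a⁻¹
Ordering by g·m⁻²·a⁻¹: copper (26.2) > zinc (19.8)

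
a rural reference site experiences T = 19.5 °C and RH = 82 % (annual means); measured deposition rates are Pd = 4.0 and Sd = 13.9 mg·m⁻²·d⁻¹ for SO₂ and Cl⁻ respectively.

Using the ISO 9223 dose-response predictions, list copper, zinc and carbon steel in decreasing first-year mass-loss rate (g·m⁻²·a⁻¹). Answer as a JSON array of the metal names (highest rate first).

copper: T>10 °C ⇒ hinge -0.080·(19.5−10) = -0.7600
  sulphur-dioxide contribution → 0.4486 μm/a
  chloride contribution → 1.038 μm/a
  total first-year rate 1.487 μm/a
  mass loss = 1.487 μm/a × 8.96 g/cm³ = 13.32 g·m⁻²·a⁻¹
zinc: temperature factor f = -0.071·(9.5) = -0.6745
  sulphur-dioxide contribution → 0.5257 μm/a
  chloride contribution → 0.793 μm/a
  ⇒ r_corr(zinc) = 1.319 μm/a
  mass loss = 1.319 μm/a × 7.14 g/cm³ = 9.416 g·m⁻²·a⁻¹
carbon steel: f(T) = -0.054·(T−10) [T>10 °C] = -0.5130
  sulphur-dioxide contribution → 11.23 μm/a
  chloride contribution → 17.03 μm/a
  total first-year rate 28.26 μm/a
  mass loss = 28.26 μm/a × 7.85 g/cm³ = 221.9 g·m⁻²·a⁻¹
Ordering by g·m⁻²·a⁻¹: carbon steel (222) > copper (13.3) > zinc (9.42)

["carbon steel", "copper", "zinc"]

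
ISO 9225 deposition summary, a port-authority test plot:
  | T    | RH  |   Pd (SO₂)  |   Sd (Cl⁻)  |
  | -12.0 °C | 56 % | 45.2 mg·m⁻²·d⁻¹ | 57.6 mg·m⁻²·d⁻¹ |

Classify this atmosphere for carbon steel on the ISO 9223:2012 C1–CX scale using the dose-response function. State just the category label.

carbon steel: temperature factor f = +0.150·(-22.0) = -3.3000
  SO₂ term: 1.77·45.2^0.52·exp(0.02·56-3.3000) = 1.452
  Cl⁻ term: 0.102·57.6^0.62·exp(0.033·56+0.04·-12.0) = 4.945
  sum: 1.452 + 4.945 → r_corr = 6.397 μm/a
6.4 μm/a falls in (1.3, 25] for carbon steel → category C2

C2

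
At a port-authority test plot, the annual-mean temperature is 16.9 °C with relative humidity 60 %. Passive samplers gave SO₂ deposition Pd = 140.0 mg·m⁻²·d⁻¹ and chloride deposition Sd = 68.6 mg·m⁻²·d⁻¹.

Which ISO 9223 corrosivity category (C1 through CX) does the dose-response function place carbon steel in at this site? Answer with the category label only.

carbon steel: temperature factor f = -0.054·(6.9) = -0.3726
  sulphur-dioxide contribution → 52.88 μm/a
  chloride contribution → 19.98 μm/a
  total first-year rate 72.86 μm/a
72.9 μm/a falls in (50, 80] for carbon steel → category C4

C4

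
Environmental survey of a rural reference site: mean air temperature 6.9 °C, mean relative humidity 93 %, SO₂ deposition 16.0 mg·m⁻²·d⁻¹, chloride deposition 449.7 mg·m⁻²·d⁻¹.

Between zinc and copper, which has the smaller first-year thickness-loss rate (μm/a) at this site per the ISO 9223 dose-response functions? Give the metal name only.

copper

zinc: temperature factor f = +0.038·(-3.1) = -0.1178
  SO₂ term: 0.0129·16.0^0.44·exp(0.046·93-0.1178) = 2.8
  Sd branch = 0.0175·Sd^0.57·e^(0.008·RH+0.085·T) = 2.153 μm/a
  r_corr = 2.8 + 2.153 = 4.953 μm/a
copper: f(T) = +0.126·(T−10) [T≤10 °C] = -0.3906
  Pd branch = 0.0053·Pd^0.26·e^(0.059·RH+f) = 1.781 μm/a
  Cl⁻ term: 0.01025·449.7^0.27·exp(0.036·93+0.049·6.9) = 2.127
  r_corr = 1.781 + 2.127 = 3.909 μm/a
Ordering by μm/a: zinc (4.95) > copper (3.91)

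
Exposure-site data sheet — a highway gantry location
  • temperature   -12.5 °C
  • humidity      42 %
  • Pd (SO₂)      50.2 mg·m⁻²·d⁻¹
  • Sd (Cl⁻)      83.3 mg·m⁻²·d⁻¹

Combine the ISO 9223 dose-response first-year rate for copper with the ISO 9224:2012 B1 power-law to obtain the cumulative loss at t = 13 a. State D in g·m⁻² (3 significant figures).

copper: f(T) = +0.126·(T−10) [T≤10 °C] = -2.8350
  Pd branch = 0.0053·Pd^0.26·e^(0.059·RH+f) = 0.01027 μm/a
  Cl⁻ term: 0.01025·83.3^0.27·exp(0.036·42+0.049·-12.5) = 0.08317
  r_corr = 0.01027 + 0.08317 = 0.09343 μm/a
Power-law: D(13) = r_corr · 13^0.667
  D(13) = 0.09343 × 13^0.667 = 0.09343 × 5.534 = 0.517 μm
  Mass loss = 0.517 μm × 8.96 g/cm³ = 4.632 g·m⁻²

D(13) = 4.63 g·m⁻²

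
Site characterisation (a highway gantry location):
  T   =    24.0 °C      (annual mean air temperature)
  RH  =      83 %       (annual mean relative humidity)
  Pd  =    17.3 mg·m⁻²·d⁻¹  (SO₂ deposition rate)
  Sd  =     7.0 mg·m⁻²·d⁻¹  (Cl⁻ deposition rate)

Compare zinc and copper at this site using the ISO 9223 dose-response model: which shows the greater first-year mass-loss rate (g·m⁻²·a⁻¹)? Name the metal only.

zinc: temperature factor f = -0.071·(14.0) = -0.9940
  Pd branch = 0.0129·Pd^0.44·e^(0.046·RH+f) = 0.7617 μm/a
  Sd branch = 0.0175·Sd^0.57·e^(0.008·RH+0.085·T) = 0.7926 μm/a
  r_corr = 0.7617 + 0.7926 = 1.554 μm/a
  mass loss = 1.554 μm/a × 7.14 g/cm³ = 11.1 g·m⁻²·a⁻¹
copper: f(T) = -0.080·(T−10) [T>10 °C] = -1.1200
  SO₂ term: 0.0053·17.3^0.26·exp(0.059·83-1.1200) = 0.4858
  Cl⁻ term: 0.01025·7.0^0.27·exp(0.036·83+0.049·24.0) = 1.115
  r_corr = 0.4858 + 1.115 = 1.601 μm/a
  mass loss = 1.601 μm/a × 8.96 g/cm³ = 14.34 g·m⁻²·a⁻¹
Ordering by g·m⁻²·a⁻¹: copper (14.3) > zinc (11.1)

copper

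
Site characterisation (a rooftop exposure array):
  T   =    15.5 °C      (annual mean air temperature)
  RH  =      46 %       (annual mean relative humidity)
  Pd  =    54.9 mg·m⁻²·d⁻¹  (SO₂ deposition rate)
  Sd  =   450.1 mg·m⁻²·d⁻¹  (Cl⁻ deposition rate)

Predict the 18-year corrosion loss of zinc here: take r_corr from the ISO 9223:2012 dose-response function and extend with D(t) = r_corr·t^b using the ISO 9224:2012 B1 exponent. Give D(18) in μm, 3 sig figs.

zinc: f(T) = -0.071·(T−10) [T>10 °C] = -0.3905
  sulphur-dioxide contribution → 0.4221 μm/a
  chloride contribution → 3.072 μm/a
  total first-year rate 3.494 μm/a
Long-term exponent b (ISO 9224 Table 2, B1) = 0.813
  D(18) = 3.494 × 18^0.813 = 3.494 × 10.48 = 36.63 μm

D(18) = 36.6 μm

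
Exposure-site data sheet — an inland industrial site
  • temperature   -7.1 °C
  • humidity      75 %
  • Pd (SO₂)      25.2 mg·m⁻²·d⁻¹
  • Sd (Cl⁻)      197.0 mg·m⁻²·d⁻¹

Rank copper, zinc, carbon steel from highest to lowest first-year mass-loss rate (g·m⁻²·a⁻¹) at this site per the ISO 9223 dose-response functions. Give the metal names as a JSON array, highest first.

["carbon steel", "zinc", "copper"]

copper: f(T) = +0.126·(T−10) [T≤10 °C] = -2.1546
  SO₂ term: 0.0053·25.2^0.26·exp(0.059·75-2.1546) = 0.1188
  Sd branch = 0.01025·Sd^0.27·e^(0.036·RH+0.049·T) = 0.4485 μm/a
  r_corr = 0.1188 + 0.4485 = 0.5672 μm/a
  mass loss = 0.5672 μm/a × 8.96 g/cm³ = 5.082 g·m⁻²·a⁻¹
zinc: f(T) = +0.038·(T−10) [T≤10 °C] = -0.6498
  Pd branch = 0.0129·Pd^0.44·e^(0.046·RH+f) = 0.8776 μm/a
  Cl⁻ term: 0.0175·197.0^0.57·exp(0.008·75+0.085·-7.1) = 0.3543
  sum: 0.8776 + 0.3543 → r_corr = 1.232 μm/a
  mass loss = 1.232 μm/a × 7.14 g/cm³ = 8.796 g·m⁻²·a⁻¹
carbon steel: f(T) = +0.150·(T−10) [T≤10 °C] = -2.5650
  Pd branch = 1.77·Pd^0.52·e^(0.02·RH+f) = 3.267 μm/a
  Cl⁻ term: 0.102·197.0^0.62·exp(0.033·75+0.04·-7.1) = 24.14
  r_corr = 3.267 + 24.14 = 27.41 μm/a
  mass loss = 27.41 μm/a × 7.85 g/cm³ = 215.1 g·m⁻²·a⁻¹
Ordering by g·m⁻²·a⁻¹: carbon steel (215) > zinc (8.8) > copper (5.08)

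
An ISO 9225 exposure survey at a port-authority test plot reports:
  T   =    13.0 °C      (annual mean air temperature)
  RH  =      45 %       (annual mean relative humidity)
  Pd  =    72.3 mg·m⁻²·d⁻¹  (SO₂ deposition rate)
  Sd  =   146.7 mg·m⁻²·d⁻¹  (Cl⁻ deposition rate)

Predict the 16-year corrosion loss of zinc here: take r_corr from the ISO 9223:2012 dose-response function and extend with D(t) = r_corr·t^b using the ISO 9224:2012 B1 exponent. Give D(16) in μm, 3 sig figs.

D(16) = 17.6 μm

zinc: f(T) = -0.071·(T−10) [T>10 °C] = -0.2130
  sulphur-dioxide contribution → 0.5434 μm/a
  chloride contribution → 1.301 μm/a
  total first-year rate 1.844 μm/a
Long-term exponent b (ISO 9224 Table 2, B1) = 0.813
  D(16) = 1.844 × 16^0.813 = 1.844 × 9.527 = 17.57 μm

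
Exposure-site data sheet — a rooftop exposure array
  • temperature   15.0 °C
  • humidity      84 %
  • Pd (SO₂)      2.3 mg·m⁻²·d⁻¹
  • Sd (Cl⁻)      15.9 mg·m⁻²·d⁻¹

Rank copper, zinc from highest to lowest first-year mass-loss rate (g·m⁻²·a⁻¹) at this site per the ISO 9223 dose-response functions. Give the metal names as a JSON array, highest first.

["copper", "zinc"]

copper: T>10 °C ⇒ hinge -0.080·(15.0−10) = -0.4000
  SO₂ term: 0.0053·2.3^0.26·exp(0.059·84-0.4000) = 0.6266
  Cl⁻ term: 0.01025·15.9^0.27·exp(0.036·84+0.049·15.0) = 0.9281
  sum: 0.6266 + 0.9281 → r_corr = 1.555 μm/a
  mass loss = 1.555 μm/a × 8.96 g/cm³ = 13.93 g·m⁻²·a⁻¹
zinc: temperature factor f = -0.071·(5.0) = -0.3550
  Pd branch = 0.0129·Pd^0.44·e^(0.046·RH+f) = 0.6219 μm/a
  Cl⁻ term: 0.0175·15.9^0.57·exp(0.008·84+0.085·15.0) = 0.5935
  sum: 0.6219 + 0.5935 → r_corr = 1.215 μm/a
  mass loss = 1.215 μm/a × 7.14 g/cm³ = 8.677 g·m⁻²·a⁻¹
Ordering by g·m⁻²·a⁻¹: copper (13.9) > zinc (8.68)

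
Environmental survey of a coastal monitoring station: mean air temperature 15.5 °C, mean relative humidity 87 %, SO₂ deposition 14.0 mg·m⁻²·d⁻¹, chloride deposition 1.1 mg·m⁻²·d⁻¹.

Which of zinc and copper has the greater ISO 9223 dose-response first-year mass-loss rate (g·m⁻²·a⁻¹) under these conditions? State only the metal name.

copper

zinc: T>10 °C ⇒ hinge -0.071·(15.5−10) = -0.3905
  SO₂ term: 0.0129·14.0^0.44·exp(0.046·87-0.3905) = 1.525
  Cl⁻ term: 0.0175·1.1^0.57·exp(0.008·87+0.085·15.5) = 0.1384
  r_corr = 1.525 + 0.1384 = 1.664 μm/a
  mass loss = 1.664 μm/a × 7.14 g/cm³ = 11.88 g·m⁻²·a⁻¹
copper: temperature factor f = -0.080·(5.5) = -0.4400
  SO₂ term: 0.0053·14.0^0.26·exp(0.059·87-0.4400) = 1.149
  Cl⁻ term: 0.01025·1.1^0.27·exp(0.036·87+0.049·15.5) = 0.5152
  sum: 1.149 + 0.5152 → r_corr = 1.664 μm/a
  mass loss = 1.664 μm/a × 8.96 g/cm³ = 14.91 g·m⁻²·a⁻¹
Ordering by g·m⁻²·a⁻¹: copper (14.9) > zinc (11.9)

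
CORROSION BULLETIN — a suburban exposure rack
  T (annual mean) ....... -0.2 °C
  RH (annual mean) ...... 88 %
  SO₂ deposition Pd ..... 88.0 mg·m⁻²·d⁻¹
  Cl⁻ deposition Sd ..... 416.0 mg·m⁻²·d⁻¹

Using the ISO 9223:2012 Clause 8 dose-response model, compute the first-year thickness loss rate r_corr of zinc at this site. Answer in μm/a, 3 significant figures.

zinc: temperature factor f = +0.038·(-10.2) = -0.3876
  SO₂ term: 0.0129·88.0^0.44·exp(0.046·88-0.3876) = 3.596
  Cl⁻ term: 0.0175·416.0^0.57·exp(0.008·88+0.085·-0.2) = 1.082
  sum: 3.596 + 1.082 → r_corr = 4.678 μm/a

r_corr = 4.68 μm/a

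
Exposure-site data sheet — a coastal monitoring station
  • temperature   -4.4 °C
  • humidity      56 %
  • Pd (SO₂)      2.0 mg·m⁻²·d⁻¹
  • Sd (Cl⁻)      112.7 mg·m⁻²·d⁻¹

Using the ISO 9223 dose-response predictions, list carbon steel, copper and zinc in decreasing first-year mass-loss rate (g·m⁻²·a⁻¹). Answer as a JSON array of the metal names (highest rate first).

carbon steel: f(T) = +0.150·(T−10) [T≤10 °C] = -2.1600
  Pd branch = 1.77·Pd^0.52·e^(0.02·RH+f) = 0.8971 μm/a
  Cl⁻ term: 0.102·112.7^0.62·exp(0.033·56+0.04·-4.4) = 10.16
  r_corr = 0.8971 + 10.16 = 11.06 μm/a
  mass loss = 11.06 μm/a × 7.85 g/cm³ = 86.81 g·m⁻²·a⁻¹
copper: T≤10 °C ⇒ hinge +0.126·(-4.4−10) = -1.8144
  SO₂ term: 0.0053·2.0^0.26·exp(0.059·56-1.8144) = 0.02815
  Cl⁻ term: 0.01025·112.7^0.27·exp(0.036·56+0.049·-4.4) = 0.2222
  sum: 0.02815 + 0.2222 → r_corr = 0.2503 μm/a
  mass loss = 0.2503 μm/a × 8.96 g/cm³ = 2.243 g·m⁻²·a⁻¹
zinc: T≤10 °C ⇒ hinge +0.038·(-4.4−10) = -0.5472
  Pd branch = 0.0129·Pd^0.44·e^(0.046·RH+f) = 0.1331 μm/a
  Sd branch = 0.0175·Sd^0.57·e^(0.008·RH+0.085·T) = 0.2785 μm/a
  sum: 0.1331 + 0.2785 → r_corr = 0.4116 μm/a
  mass loss = 0.4116 μm/a × 7.14 g/cm³ = 2.938 g·m⁻²·a⁻¹
Ordering by g·m⁻²·a⁻¹: carbon steel (86.8) > zinc (2.94) > copper (2.24)

["carbon steel", "zinc", "copper"]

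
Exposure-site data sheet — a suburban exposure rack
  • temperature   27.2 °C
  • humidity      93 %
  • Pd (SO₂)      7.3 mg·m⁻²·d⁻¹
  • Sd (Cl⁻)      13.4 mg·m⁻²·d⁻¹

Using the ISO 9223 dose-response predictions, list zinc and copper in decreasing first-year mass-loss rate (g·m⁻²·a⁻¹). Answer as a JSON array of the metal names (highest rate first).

["copper", "zinc"]

zinc: temperature factor f = -0.071·(17.2) = -1.2212
  Pd branch = 0.0129·Pd^0.44·e^(0.046·RH+f) = 0.6577 μm/a
  Sd branch = 0.0175·Sd^0.57·e^(0.008·RH+0.085·T) = 1.632 μm/a
  sum: 0.6577 + 1.632 → r_corr = 2.29 μm/a
  mass loss = 2.29 μm/a × 7.14 g/cm³ = 16.35 g·m⁻²·a⁻¹
copper: f(T) = -0.080·(T−10) [T>10 °C] = -1.3760
  Pd branch = 0.0053·Pd^0.26·e^(0.059·RH+f) = 0.5422 μm/a
  Cl⁻ term: 0.01025·13.4^0.27·exp(0.036·93+0.049·27.2) = 2.228
  sum: 0.5422 + 2.228 → r_corr = 2.77 μm/a
  mass loss = 2.77 μm/a × 8.96 g/cm³ = 24.82 g·m⁻²·a⁻¹
Ordering by g·m⁻²·a⁻¹: copper (24.8) > zinc (16.3)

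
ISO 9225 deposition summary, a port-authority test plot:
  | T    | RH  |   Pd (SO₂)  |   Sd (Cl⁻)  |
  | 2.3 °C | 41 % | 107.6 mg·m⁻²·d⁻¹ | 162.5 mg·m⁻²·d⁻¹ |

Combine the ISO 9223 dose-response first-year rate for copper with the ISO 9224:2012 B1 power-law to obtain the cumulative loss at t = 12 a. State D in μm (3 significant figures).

copper: f(T) = +0.126·(T−10) [T≤10 °C] = -0.9702
  Pd branch = 0.0053·Pd^0.26·e^(0.059·RH+f) = 0.07616 μm/a
  Sd branch = 0.01025·Sd^0.27·e^(0.036·RH+0.049·T) = 0.1984 μm/a
  sum: 0.07616 + 0.1984 → r_corr = 0.2746 μm/a
Power-law: D(12) = r_corr · 12^0.667
  D(12) = 0.2746 × 12^0.667 = 0.2746 × 5.246 = 1.441 μm

D(12) = 1.44 μm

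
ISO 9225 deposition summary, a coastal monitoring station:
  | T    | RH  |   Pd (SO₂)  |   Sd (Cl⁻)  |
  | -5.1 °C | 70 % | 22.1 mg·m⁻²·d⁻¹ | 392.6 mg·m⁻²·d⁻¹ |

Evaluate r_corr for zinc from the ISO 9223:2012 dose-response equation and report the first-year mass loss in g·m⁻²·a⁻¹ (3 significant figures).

zinc: temperature factor f = +0.038·(-15.1) = -0.5738
  Pd branch = 0.0129·Pd^0.44·e^(0.046·RH+f) = 0.7102 μm/a
  Cl⁻ term: 0.0175·392.6^0.57·exp(0.008·70+0.085·-5.1) = 0.5978
  sum: 0.7102 + 0.5978 → r_corr = 1.308 μm/a
Convert to mass loss: 1.308 μm/a × 7.14 g/cm³ = 9.339 g·m⁻²·a⁻¹

r_corr = 9.34 g·m⁻²·a⁻¹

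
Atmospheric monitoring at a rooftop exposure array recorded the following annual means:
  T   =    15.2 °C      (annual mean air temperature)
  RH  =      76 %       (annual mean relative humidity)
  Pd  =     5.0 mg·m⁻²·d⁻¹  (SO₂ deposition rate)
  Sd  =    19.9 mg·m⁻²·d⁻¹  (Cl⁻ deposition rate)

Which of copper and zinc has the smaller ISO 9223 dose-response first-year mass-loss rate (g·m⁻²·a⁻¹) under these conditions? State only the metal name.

copper: T>10 °C ⇒ hinge -0.080·(15.2−10) = -0.4160
  sulphur-dioxide contribution → 0.4707 μm/a
  chloride contribution → 0.7466 μm/a
  ⇒ r_corr(copper) = 1.217 μm/a
  mass loss = 1.217 μm/a × 8.96 g/cm³ = 10.91 g·m⁻²·a⁻¹
zinc: T>10 °C ⇒ hinge -0.071·(15.2−10) = -0.3692
  sulphur-dioxide contribution → 0.5972 μm/a
  chloride contribution → 0.6435 μm/a
  ⇒ r_corr(zinc) = 1.241 μm/a
  mass loss = 1.241 μm/a × 7.14 g/cm³ = 8.858 g·m⁻²·a⁻¹
Ordering by g·m⁻²·a⁻¹: copper (10.9) > zinc (8.86)

zinc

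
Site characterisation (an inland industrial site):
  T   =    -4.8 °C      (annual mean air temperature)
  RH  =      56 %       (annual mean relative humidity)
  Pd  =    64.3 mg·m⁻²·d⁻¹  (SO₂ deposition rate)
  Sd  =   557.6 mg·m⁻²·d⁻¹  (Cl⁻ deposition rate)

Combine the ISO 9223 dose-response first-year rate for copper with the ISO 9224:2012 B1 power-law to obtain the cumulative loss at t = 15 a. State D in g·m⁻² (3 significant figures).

D(15) = 21.9 g·m⁻²

copper: f(T) = +0.126·(T−10) [T≤10 °C] = -1.8648
  Pd branch = 0.0053·Pd^0.26·e^(0.059·RH+f) = 0.06599 μm/a
  Cl⁻ term: 0.01025·557.6^0.27·exp(0.036·56+0.049·-4.8) = 0.3354
  sum: 0.06599 + 0.3354 → r_corr = 0.4014 μm/a
ISO 9224: D(t) = r_corr · t^b with b = 0.667 (copper, B1)
  D(15) = 0.4014 × 15^0.667 = 0.4014 × 6.088 = 2.444 μm
  Mass loss = 2.444 μm × 8.96 g/cm³ = 21.9 g·m⁻²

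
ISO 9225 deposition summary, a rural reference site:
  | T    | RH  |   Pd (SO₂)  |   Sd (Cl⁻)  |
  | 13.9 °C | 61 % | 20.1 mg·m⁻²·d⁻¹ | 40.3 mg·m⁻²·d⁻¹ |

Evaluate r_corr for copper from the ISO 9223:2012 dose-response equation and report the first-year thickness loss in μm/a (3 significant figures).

copper: f(T) = -0.080·(T−10) [T>10 °C] = -0.3120
  sulphur-dioxide contribution → 0.3095 μm/a
  chloride contribution → 0.4939 μm/a
  total first-year rate 0.8034 μm/a

r_corr = 0.803 μm/a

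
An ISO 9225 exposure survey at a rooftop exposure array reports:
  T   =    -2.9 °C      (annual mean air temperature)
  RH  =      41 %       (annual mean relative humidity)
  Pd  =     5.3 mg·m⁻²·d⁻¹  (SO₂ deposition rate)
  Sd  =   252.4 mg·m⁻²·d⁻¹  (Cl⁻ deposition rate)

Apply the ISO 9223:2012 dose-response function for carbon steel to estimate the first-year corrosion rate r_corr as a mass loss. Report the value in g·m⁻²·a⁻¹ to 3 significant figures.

r_corr = 96.0 g·m⁻²·a⁻¹

carbon steel: temperature factor f = +0.150·(-12.9) = -1.9350
  sulphur-dioxide contribution → 1.382 μm/a
  chloride contribution → 10.84 μm/a
  total first-year rate 12.22 μm/a
Convert to mass loss: 12.22 μm/a × 7.85 g/cm³ = 95.96 g·m⁻²·a⁻¹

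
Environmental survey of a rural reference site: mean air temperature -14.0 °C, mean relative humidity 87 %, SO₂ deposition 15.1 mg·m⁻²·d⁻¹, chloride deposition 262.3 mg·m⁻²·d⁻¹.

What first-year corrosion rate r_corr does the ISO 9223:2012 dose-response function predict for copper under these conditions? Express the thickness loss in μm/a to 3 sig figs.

copper: T≤10 °C ⇒ hinge +0.126·(-14.0−10) = -3.0240
  Pd branch = 0.0053·Pd^0.26·e^(0.059·RH+f) = 0.08846 μm/a
  Cl⁻ term: 0.01025·262.3^0.27·exp(0.036·87+0.049·-14.0) = 0.5322
  sum: 0.08846 + 0.5322 → r_corr = 0.6207 μm/a

r_corr = 0.621 μm/a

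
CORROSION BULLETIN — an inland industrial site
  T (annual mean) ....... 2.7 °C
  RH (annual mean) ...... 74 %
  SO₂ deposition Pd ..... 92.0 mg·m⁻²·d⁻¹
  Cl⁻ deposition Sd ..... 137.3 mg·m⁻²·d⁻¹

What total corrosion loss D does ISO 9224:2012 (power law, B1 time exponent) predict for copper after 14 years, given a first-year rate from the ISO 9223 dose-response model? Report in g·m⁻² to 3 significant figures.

copper: T≤10 °C ⇒ hinge +0.126·(2.7−10) = -0.9198
  sulphur-dioxide contribution → 0.5389 μm/a
  chloride contribution → 0.6343 μm/a
  total first-year rate 1.173 μm/a
ISO 9224: D(t) = r_corr · t^b with b = 0.667 (copper, B1)
  D(14) = 1.173 × 14^0.667 = 1.173 × 5.814 = 6.821 μm
  Mass loss = 6.821 μm × 8.96 g/cm³ = 61.12 g·m⁻²

D(14) = 61.1 g·m⁻²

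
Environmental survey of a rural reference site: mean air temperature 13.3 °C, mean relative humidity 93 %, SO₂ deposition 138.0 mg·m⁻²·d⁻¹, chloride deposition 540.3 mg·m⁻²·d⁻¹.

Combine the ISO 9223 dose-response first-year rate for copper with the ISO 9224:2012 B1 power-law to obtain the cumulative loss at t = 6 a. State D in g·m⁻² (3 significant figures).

copper: T>10 °C ⇒ hinge -0.080·(13.3−10) = -0.2640
  sulphur-dioxide contribution → 3.54 μm/a
  chloride contribution → 3.059 μm/a
  ⇒ r_corr(copper) = 6.599 μm/a
Power-law: D(6) = r_corr · 6^0.667
  D(6) = 6.599 × 6^0.667 = 6.599 × 3.304 = 21.8 μm
  Mass loss = 21.8 μm × 8.96 g/cm³ = 195.3 g·m⁻²

D(6) = 195 g·m⁻²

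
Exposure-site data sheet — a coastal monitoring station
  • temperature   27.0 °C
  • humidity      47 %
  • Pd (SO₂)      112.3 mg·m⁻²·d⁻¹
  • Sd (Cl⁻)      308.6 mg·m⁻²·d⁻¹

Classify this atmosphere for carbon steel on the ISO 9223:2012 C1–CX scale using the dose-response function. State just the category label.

carbon steel: T>10 °C ⇒ hinge -0.054·(27.0−10) = -0.9180
  sulphur-dioxide contribution → 21.07 μm/a
  chloride contribution → 49.51 μm/a
  ⇒ r_corr(carbon steel) = 70.58 μm/a
Category bounds: 50…80 μm/a bracket r_corr ⇒ C4

C4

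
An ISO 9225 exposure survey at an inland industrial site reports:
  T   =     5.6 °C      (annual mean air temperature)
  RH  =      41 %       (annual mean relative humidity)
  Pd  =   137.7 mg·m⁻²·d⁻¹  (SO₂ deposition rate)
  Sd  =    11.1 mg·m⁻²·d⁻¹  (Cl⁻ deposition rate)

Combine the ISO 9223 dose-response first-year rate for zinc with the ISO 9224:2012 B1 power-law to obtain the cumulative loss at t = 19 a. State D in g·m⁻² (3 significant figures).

D(19) = 61.2 g·m⁻²

zinc: T≤10 °C ⇒ hinge +0.038·(5.6−10) = -0.1672
  SO₂ term: 0.0129·137.7^0.44·exp(0.046·41-0.1672) = 0.6283
  Sd branch = 0.0175·Sd^0.57·e^(0.008·RH+0.085·T) = 0.1542 μm/a
  r_corr = 0.6283 + 0.1542 = 0.7825 μm/a
ISO 9224: D(t) = r_corr · t^b with b = 0.813 (zinc, B1)
  D(19) = 0.7825 × 19^0.813 = 0.7825 × 10.96 = 8.573 μm
  Mass loss = 8.573 μm × 7.14 g/cm³ = 61.21 g·m⁻²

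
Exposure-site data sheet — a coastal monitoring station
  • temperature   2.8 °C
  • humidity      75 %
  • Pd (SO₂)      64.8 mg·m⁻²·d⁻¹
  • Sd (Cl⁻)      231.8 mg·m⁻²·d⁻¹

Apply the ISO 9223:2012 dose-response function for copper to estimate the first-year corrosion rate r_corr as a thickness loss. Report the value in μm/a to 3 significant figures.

copper: T≤10 °C ⇒ hinge +0.126·(2.8−10) = -0.9072
  Pd branch = 0.0053·Pd^0.26·e^(0.059·RH+f) = 0.5285 μm/a
  Cl⁻ term: 0.01025·231.8^0.27·exp(0.036·75+0.049·2.8) = 0.7612
  r_corr = 0.5285 + 0.7612 = 1.29 μm/a

r_corr = 1.29 μm/a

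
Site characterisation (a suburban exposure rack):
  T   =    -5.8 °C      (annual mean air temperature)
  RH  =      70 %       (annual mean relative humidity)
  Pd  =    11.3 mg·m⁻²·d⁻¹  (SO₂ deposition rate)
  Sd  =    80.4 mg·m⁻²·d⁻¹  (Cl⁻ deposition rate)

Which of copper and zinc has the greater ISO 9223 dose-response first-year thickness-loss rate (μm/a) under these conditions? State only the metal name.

zinc

copper: f(T) = +0.126·(T−10) [T≤10 °C] = -1.9908
  sulphur-dioxide contribution → 0.08455 μm/a
  chloride contribution → 0.3134 μm/a
  ⇒ r_corr(copper) = 0.398 μm/a
zinc: f(T) = +0.038·(T−10) [T≤10 °C] = -0.6004
  sulphur-dioxide contribution → 0.5148 μm/a
  chloride contribution → 0.2281 μm/a
  ⇒ r_corr(zinc) = 0.7429 μm/a
Ordering by μm/a: zinc (0.743) > copper (0.398)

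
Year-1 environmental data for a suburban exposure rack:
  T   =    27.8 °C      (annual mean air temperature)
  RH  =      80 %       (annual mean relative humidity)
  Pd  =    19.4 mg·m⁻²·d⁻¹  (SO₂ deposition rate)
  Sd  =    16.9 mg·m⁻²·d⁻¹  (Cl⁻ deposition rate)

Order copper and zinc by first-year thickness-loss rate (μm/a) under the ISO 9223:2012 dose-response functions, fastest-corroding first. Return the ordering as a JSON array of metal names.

["zinc", "copper"]

copper: f(T) = -0.080·(T−10) [T>10 °C] = -1.4240
  sulphur-dioxide contribution → 0.3094 μm/a
  chloride contribution → 1.53 μm/a
  total first-year rate 1.839 μm/a
zinc: f(T) = -0.071·(T−10) [T>10 °C] = -1.2638
  sulphur-dioxide contribution → 0.5328 μm/a
  chloride contribution → 1.767 μm/a
  ⇒ r_corr(zinc) = 2.299 μm/a
Ordering by μm/a: zinc (2.3) > copper (1.84)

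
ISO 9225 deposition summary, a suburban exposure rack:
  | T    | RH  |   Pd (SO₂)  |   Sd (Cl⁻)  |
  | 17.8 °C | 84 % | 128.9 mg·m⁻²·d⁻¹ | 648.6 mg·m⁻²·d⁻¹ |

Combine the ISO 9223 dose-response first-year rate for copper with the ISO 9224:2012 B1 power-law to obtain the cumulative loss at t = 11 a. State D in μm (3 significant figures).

D(11) = 21.4 μm

copper: T>10 °C ⇒ hinge -0.080·(17.8−10) = -0.6240
  SO₂ term: 0.0053·128.9^0.26·exp(0.059·84-0.6240) = 1.427
  Sd branch = 0.01025·Sd^0.27·e^(0.036·RH+0.049·T) = 2.898 μm/a
  r_corr = 1.427 + 2.898 = 4.324 μm/a
ISO 9224: D(t) = r_corr · t^b with b = 0.667 (copper, B1)
  D(11) = 4.324 × 11^0.667 = 4.324 × 4.95 = 21.41 μm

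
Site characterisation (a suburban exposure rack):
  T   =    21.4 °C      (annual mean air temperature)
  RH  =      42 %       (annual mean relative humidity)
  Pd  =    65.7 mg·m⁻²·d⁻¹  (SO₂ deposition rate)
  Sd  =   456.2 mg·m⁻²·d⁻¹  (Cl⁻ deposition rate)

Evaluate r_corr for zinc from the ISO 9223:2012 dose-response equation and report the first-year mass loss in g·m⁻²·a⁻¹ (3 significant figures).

zinc: T>10 °C ⇒ hinge -0.071·(21.4−10) = -0.8094
  Pd branch = 0.0129·Pd^0.44·e^(0.046·RH+f) = 0.25 μm/a
  Cl⁻ term: 0.0175·456.2^0.57·exp(0.008·42+0.085·21.4) = 4.951
  r_corr = 0.25 + 4.951 = 5.201 μm/a
Convert to mass loss: 5.201 μm/a × 7.14 g/cm³ = 37.13 g·m⁻²·a⁻¹

r_corr = 37.1 g·m⁻²·a⁻¹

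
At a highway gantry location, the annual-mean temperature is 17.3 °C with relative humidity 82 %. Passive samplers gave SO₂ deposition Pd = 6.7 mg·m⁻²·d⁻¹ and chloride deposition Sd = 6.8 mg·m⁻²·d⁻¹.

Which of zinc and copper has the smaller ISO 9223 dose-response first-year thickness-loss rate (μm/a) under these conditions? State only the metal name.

zinc: f(T) = -0.071·(T−10) [T>10 °C] = -0.5183
  sulphur-dioxide contribution → 0.7711 μm/a
  chloride contribution → 0.4376 μm/a
  ⇒ r_corr(zinc) = 1.209 μm/a
copper: temperature factor f = -0.080·(7.3) = -0.5840
  sulphur-dioxide contribution → 0.6117 μm/a
  chloride contribution → 0.7686 μm/a
  ⇒ r_corr(copper) = 1.38 μm/a
Ordering by μm/a: copper (1.38) > zinc (1.21)

zinc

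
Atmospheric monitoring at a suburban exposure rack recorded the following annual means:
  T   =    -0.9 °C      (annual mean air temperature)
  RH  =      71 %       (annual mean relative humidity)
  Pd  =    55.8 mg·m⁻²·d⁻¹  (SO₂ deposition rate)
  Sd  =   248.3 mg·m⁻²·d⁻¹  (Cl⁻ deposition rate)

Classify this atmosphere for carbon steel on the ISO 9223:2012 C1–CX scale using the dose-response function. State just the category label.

carbon steel: temperature factor f = +0.150·(-10.9) = -1.6350
  Pd branch = 1.77·Pd^0.52·e^(0.02·RH+f) = 11.56 μm/a
  Sd branch = 0.102·Sd^0.62·e^(0.033·RH+0.04·T) = 31.29 μm/a
  sum: 11.56 + 31.29 → r_corr = 42.85 μm/a
ISO 9223 Table 2 (carbon steel): 25 < 42.8 ≤ 50 μm/a ⇒ C3

C3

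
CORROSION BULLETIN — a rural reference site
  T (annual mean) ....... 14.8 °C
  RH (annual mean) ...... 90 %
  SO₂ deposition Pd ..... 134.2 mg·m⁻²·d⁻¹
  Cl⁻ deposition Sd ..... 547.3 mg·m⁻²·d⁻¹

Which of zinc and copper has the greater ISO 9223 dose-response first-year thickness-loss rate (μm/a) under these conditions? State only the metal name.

zinc: T>10 °C ⇒ hinge -0.071·(14.8−10) = -0.3408
  SO₂ term: 0.0129·134.2^0.44·exp(0.046·90-0.3408) = 4.975
  Sd branch = 0.0175·Sd^0.57·e^(0.008·RH+0.085·T) = 4.601 μm/a
  sum: 4.975 + 4.601 → r_corr = 9.576 μm/a
copper: f(T) = -0.080·(T−10) [T>10 °C] = -0.3840
  Pd branch = 0.0053·Pd^0.26·e^(0.059·RH+f) = 2.611 μm/a
  Cl⁻ term: 0.01025·547.3^0.27·exp(0.036·90+0.049·14.8) = 2.966
  r_corr = 2.611 + 2.966 = 5.577 μm/a
Ordering by μm/a: zinc (9.58) > copper (5.58)

zinc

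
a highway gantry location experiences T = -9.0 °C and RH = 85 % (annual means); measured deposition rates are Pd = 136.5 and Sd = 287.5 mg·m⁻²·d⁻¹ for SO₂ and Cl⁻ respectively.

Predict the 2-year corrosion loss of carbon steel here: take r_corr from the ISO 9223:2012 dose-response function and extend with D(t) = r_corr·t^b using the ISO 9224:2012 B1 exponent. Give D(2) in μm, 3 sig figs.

carbon steel: temperature factor f = +0.150·(-19.0) = -2.8500
  Pd branch = 1.77·Pd^0.52·e^(0.02·RH+f) = 7.224 μm/a
  Sd branch = 0.102·Sd^0.62·e^(0.033·RH+0.04·T) = 39.34 μm/a
  r_corr = 7.224 + 39.34 = 46.56 μm/a
ISO 9224: D(t) = r_corr · t^b with b = 0.523 (carbon steel, B1)
  D(2) = 46.56 × 2^0.523 = 46.56 × 1.437 = 66.91 μm

D(2) = 66.9 μm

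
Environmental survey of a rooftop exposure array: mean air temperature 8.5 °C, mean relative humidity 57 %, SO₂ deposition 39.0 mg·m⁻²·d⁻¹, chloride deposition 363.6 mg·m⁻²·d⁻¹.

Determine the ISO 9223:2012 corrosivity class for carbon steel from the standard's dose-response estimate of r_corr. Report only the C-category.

C4

carbon steel: temperature factor f = +0.150·(-1.5) = -0.2250
  SO₂ term: 1.77·39.0^0.52·exp(0.02·57-0.2250) = 29.7
  Cl⁻ term: 0.102·363.6^0.62·exp(0.033·57+0.04·8.5) = 36.37
  r_corr = 29.7 + 36.37 = 66.07 μm/a
Category bounds: 50…80 μm/a bracket r_corr ⇒ C4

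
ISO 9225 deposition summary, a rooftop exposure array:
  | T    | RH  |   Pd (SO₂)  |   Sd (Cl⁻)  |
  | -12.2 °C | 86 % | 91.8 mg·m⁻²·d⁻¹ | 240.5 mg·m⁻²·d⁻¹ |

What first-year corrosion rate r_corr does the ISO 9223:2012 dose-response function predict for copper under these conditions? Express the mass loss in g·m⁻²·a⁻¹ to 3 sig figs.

copper: temperature factor f = +0.126·(-22.2) = -2.7972
  SO₂ term: 0.0053·91.8^0.26·exp(0.059·86-2.7972) = 0.1673
  Cl⁻ term: 0.01025·240.5^0.27·exp(0.036·86+0.049·-12.2) = 0.5477
  r_corr = 0.1673 + 0.5477 = 0.715 μm/a
Convert to mass loss: 0.715 μm/a × 8.96 g/cm³ = 6.407 g·m⁻²·a⁻¹

r_corr = 6.41 g·m⁻²·a⁻¹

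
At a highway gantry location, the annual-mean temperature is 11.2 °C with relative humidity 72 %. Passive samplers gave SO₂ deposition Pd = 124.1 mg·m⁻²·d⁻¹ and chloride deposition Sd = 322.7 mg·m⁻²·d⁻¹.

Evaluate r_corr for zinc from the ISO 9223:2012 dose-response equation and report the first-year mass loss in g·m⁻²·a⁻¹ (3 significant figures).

zinc: T>10 °C ⇒ hinge -0.071·(11.2−10) = -0.0852
  Pd branch = 0.0129·Pd^0.44·e^(0.046·RH+f) = 2.712 μm/a
  Cl⁻ term: 0.0175·322.7^0.57·exp(0.008·72+0.085·11.2) = 2.171
  sum: 2.712 + 2.171 → r_corr = 4.883 μm/a
Convert to mass loss: 4.883 μm/a × 7.14 g/cm³ = 34.86 g·m⁻²·a⁻¹

r_corr = 34.9 g·m⁻²·a⁻¹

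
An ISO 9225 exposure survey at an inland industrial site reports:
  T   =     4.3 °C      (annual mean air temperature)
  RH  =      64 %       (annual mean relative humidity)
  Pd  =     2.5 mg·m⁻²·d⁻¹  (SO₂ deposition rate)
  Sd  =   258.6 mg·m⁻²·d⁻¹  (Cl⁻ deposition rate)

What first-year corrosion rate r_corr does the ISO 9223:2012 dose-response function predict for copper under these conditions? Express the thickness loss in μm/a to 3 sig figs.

r_corr = 0.711 μm/a

copper: temperature factor f = +0.126·(-5.7) = -0.7182
  sulphur-dioxide contribution → 0.1431 μm/a
  chloride contribution → 0.5679 μm/a
  ⇒ r_corr(copper) = 0.711 μm/a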